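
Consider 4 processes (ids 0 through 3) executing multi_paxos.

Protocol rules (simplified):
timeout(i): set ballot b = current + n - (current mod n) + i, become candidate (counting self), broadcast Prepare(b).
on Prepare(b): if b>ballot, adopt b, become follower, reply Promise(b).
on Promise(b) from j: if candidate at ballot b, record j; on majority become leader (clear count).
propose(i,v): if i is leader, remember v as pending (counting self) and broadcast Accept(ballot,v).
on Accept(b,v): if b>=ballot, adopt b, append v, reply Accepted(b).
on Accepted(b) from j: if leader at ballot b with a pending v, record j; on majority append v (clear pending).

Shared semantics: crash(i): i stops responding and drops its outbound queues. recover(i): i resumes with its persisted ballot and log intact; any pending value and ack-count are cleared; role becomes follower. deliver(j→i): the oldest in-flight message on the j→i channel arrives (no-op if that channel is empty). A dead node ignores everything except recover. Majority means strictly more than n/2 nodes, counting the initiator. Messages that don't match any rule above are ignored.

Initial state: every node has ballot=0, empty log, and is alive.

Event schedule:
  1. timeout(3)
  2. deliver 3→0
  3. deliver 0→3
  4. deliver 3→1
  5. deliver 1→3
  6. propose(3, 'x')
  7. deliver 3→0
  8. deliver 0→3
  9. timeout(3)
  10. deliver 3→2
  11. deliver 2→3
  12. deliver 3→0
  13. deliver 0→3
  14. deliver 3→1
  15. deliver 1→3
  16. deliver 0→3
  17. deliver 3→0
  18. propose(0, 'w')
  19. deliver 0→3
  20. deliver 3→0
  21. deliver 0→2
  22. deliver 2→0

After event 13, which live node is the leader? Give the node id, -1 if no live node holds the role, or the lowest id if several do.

-1

step 1 timeout(3): 3={cand,b=7,log=-}
step 2 deliver 3→0: 0={foll,b=7,log=-}
step 3 deliver 0→3: —
step 4 deliver 3→1: 1={foll,b=7,log=-}
step 5 deliver 1→3: 3={lead,b=7,log=-}
step 6 propose(3,'x'): —
step 7 deliver 3→0: 0={foll,b=7,log=x}
step 8 deliver 0→3: —
step 9 timeout(3): 3={cand,b=11,log=-}
step 10 deliver 3→2: 2={foll,b=7,log=-}
step 11 deliver 2→3: —
step 12 deliver 3→0: 0={foll,b=11,log=x}
step 13 deliver 0→3: —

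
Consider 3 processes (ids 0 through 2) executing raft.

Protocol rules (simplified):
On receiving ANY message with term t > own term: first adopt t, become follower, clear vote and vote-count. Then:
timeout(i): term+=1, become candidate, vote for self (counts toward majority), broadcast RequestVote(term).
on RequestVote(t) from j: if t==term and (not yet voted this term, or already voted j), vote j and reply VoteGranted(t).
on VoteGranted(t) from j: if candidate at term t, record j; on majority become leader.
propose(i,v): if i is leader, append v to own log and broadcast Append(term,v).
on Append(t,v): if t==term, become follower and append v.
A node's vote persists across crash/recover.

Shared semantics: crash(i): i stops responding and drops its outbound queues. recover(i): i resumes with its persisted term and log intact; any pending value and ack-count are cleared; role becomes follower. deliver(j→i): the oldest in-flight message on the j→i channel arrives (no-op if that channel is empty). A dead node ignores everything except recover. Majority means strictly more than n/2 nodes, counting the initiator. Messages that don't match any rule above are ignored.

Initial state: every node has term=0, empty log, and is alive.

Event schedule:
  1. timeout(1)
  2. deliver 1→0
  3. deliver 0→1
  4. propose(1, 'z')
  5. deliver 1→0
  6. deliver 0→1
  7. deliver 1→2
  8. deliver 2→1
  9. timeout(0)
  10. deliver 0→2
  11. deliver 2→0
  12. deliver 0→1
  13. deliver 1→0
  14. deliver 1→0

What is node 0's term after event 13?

2

e1 timeout(1): 1[cand,t=1,-]
e2 deliver 1→0: 0[foll,t=1,-]
e3 deliver 0→1: 1[lead,t=1,-]
e4 propose(1,'z'): 1[lead,t=1,z]
e5 deliver 1→0: 0[foll,t=1,z]
e6 deliver 0→1: ·
e7 deliver 1→2: 2[foll,t=1,-]
e8 deliver 2→1: ·
e9 timeout(0): 0[cand,t=2,z]
e10 deliver 0→2: 2[foll,t=2,-]
e11 deliver 2→0: 0[lead,t=2,z]
e12 deliver 0→1: 1[foll,t=2,z]
e13 deliver 1→0: ·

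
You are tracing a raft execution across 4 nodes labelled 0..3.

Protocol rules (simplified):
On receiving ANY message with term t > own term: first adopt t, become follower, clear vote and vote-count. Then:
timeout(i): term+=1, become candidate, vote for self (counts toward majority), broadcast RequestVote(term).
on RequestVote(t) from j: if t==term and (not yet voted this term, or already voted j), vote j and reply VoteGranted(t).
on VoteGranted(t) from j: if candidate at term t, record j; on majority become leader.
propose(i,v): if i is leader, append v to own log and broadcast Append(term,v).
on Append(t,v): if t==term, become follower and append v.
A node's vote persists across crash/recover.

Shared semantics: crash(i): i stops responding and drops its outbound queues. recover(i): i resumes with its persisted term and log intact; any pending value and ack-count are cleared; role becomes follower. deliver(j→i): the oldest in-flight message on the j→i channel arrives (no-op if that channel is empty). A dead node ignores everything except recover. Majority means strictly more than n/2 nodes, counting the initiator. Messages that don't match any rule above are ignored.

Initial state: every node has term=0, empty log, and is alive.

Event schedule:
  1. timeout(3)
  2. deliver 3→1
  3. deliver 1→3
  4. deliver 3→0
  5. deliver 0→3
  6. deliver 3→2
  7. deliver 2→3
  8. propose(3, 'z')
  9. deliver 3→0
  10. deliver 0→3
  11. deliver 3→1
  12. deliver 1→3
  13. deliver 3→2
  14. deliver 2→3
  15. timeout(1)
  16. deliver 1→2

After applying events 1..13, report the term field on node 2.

1

step 1 timeout(3): 3={cand,t=1,log=-}
step 2 deliver 3→1: 1={foll,t=1,log=-}
step 3 deliver 1→3: —
step 4 deliver 3→0: 0={foll,t=1,log=-}
step 5 deliver 0→3: 3={lead,t=1,log=-}
step 6 deliver 3→2: 2={foll,t=1,log=-}
step 7 deliver 2→3: —
step 8 propose(3,'z'): 3={lead,t=1,log=z}
step 9 deliver 3→0: 0={foll,t=1,log=z}
step 10 deliver 0→3: —
step 11 deliver 3→1: 1={foll,t=1,log=z}
step 12 deliver 1→3: —
step 13 deliver 3→2: 2={foll,t=1,log=z}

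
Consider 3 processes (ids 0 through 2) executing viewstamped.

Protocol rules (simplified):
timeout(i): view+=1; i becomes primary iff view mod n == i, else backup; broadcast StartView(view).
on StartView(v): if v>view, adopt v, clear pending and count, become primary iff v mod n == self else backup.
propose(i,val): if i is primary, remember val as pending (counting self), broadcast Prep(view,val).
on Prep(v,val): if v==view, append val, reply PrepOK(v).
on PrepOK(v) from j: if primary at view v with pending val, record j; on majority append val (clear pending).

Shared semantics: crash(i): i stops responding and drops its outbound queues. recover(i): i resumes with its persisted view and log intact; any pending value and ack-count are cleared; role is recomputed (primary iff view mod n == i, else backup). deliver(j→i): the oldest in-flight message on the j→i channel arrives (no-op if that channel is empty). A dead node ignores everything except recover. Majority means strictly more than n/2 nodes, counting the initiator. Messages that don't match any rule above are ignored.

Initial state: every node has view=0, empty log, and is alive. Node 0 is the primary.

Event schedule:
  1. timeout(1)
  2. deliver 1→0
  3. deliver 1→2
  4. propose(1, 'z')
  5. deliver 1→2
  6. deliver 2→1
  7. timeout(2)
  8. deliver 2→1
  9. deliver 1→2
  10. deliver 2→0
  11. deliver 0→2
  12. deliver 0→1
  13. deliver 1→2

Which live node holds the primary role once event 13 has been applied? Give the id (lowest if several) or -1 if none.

2

after 1 — timeout(1): n1:prim/v1/[-]
after 2 — deliver 1→0: n0:back/v1/[-]
after 3 — deliver 1→2: n2:back/v1/[-]
after 4 — propose(1,'z'): ·
after 5 — deliver 1→2: n2:back/v1/[z]
after 6 — deliver 2→1: n1:prim/v1/[z]
after 7 — timeout(2): n2:prim/v2/[z]
after 8 — deliver 2→1: n1:back/v2/[z]
after 9 — deliver 1→2: ·
after 10 — deliver 2→0: n0:back/v2/[-]
after 11 — deliver 0→2: ·
after 12 — deliver 0→1: ·
after 13 — deliver 1→2: ·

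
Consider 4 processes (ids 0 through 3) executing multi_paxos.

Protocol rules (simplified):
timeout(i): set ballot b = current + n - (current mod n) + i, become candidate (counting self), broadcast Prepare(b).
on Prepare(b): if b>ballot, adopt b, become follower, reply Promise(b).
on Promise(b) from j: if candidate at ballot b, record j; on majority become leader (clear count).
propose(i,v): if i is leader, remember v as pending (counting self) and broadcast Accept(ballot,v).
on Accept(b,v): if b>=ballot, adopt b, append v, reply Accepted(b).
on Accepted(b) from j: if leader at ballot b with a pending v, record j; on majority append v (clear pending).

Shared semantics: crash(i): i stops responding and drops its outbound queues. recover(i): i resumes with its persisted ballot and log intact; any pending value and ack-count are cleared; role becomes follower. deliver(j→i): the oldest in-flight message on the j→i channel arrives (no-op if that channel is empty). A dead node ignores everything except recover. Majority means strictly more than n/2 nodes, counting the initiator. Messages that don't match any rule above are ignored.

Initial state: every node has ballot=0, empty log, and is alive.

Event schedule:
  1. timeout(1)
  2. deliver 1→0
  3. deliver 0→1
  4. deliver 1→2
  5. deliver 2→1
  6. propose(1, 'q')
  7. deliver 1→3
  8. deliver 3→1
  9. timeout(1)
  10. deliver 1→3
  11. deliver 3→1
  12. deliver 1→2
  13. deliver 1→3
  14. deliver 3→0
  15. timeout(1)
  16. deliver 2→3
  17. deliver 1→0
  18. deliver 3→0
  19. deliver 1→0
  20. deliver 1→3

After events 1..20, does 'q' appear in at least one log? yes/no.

yes

after 1 — timeout(1): n1:cand/b5/[-]
after 2 — deliver 1→0: n0:foll/b5/[-]
after 3 — deliver 0→1: ·
after 4 — deliver 1→2: n2:foll/b5/[-]
after 5 — deliver 2→1: n1:lead/b5/[-]
after 6 — propose(1,'q'): ·
after 7 — deliver 1→3: n3:foll/b5/[-]
after 8 — deliver 3→1: ·
after 9 — timeout(1): n1:cand/b9/[-]
after 10 — deliver 1→3: n3:foll/b5/[q]
after 11 — deliver 3→1: ·
after 12 — deliver 1→2: n2:foll/b5/[q]
after 13 — deliver 1→3: n3:foll/b9/[q]
after 14 — deliver 3→0: ·
after 15 — timeout(1): n1:cand/b13/[-]
after 16 — deliver 2→3: ·
after 17 — deliver 1→0: n0:foll/b5/[q]
after 18 — deliver 3→0: ·
after 19 — deliver 1→0: n0:foll/b9/[q]
after 20 — deliver 1→3: n3:foll/b13/[q]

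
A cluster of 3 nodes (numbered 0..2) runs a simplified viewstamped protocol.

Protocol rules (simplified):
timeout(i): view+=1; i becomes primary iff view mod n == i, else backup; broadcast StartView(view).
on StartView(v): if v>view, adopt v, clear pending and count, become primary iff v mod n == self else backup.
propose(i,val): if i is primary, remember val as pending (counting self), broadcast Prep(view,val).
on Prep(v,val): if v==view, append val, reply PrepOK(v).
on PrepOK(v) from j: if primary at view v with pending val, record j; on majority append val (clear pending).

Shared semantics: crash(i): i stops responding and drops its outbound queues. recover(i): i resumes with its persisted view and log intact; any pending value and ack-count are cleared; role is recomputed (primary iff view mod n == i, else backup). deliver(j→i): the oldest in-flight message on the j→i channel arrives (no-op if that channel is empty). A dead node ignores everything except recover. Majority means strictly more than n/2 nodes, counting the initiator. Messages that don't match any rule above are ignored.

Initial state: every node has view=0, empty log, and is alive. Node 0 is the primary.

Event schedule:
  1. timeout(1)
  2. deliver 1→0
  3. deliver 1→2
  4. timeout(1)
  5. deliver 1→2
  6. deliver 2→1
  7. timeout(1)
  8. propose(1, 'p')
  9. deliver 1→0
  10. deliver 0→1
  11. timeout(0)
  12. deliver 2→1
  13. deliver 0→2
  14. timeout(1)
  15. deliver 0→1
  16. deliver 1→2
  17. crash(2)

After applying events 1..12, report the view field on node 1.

step 1 timeout(1): 1={prim,v=1,log=-}
step 2 deliver 1→0: 0={back,v=1,log=-}
step 3 deliver 1→2: 2={back,v=1,log=-}
step 4 timeout(1): 1={back,v=2,log=-}
step 5 deliver 1→2: 2={prim,v=2,log=-}
step 6 deliver 2→1: —
step 7 timeout(1): 1={back,v=3,log=-}
step 8 propose(1,'p'): —
step 9 deliver 1→0: 0={back,v=2,log=-}
step 10 deliver 0→1: —
step 11 timeout(0): 0={prim,v=3,log=-}
step 12 deliver 2→1: —

3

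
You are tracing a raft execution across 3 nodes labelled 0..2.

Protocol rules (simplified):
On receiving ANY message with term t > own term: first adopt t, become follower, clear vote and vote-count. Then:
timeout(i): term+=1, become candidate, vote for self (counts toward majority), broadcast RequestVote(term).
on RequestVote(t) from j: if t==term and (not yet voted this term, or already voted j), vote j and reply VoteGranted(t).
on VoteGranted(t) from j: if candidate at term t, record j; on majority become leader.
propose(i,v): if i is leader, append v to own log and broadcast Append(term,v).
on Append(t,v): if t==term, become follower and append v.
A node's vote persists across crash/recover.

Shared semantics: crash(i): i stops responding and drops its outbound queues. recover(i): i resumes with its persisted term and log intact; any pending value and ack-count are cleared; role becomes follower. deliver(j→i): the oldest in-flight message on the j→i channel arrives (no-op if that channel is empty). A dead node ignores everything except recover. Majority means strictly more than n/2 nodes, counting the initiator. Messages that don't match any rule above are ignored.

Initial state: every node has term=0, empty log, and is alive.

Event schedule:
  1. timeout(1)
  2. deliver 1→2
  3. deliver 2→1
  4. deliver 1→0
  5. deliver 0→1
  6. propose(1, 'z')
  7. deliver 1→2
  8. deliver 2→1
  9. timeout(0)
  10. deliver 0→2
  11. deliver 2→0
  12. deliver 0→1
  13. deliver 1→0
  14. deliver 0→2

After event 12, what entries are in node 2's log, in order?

z

step 1 timeout(1): 1={cand,t=1,log=-}
step 2 deliver 1→2: 2={foll,t=1,log=-}
step 3 deliver 2→1: 1={lead,t=1,log=-}
step 4 deliver 1→0: 0={foll,t=1,log=-}
step 5 deliver 0→1: —
step 6 propose(1,'z'): 1={lead,t=1,log=z}
step 7 deliver 1→2: 2={foll,t=1,log=z}
step 8 deliver 2→1: —
step 9 timeout(0): 0={cand,t=2,log=-}
step 10 deliver 0→2: 2={foll,t=2,log=z}
step 11 deliver 2→0: 0={lead,t=2,log=-}
step 12 deliver 0→1: 1={foll,t=2,log=z}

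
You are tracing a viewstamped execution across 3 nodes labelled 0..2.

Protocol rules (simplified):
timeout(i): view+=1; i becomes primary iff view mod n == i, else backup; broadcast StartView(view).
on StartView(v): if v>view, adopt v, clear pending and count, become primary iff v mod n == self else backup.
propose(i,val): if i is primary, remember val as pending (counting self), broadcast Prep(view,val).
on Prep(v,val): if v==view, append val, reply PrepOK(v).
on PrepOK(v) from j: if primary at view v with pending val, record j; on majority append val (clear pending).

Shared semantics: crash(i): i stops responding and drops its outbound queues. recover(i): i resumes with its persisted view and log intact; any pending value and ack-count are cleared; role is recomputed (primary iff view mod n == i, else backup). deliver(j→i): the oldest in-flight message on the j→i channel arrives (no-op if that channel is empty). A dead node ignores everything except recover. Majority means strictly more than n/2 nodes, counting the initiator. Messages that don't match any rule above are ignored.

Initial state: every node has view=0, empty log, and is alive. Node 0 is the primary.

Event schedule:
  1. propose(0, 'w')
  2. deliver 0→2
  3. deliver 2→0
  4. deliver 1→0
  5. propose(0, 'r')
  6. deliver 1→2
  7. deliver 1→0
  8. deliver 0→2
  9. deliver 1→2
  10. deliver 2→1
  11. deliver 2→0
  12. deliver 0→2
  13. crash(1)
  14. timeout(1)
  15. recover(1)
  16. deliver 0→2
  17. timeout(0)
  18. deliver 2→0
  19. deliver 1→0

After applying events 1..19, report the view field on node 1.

[1] propose(0,'w') → ∅
[2] deliver 0→2 → N2(back v0 [w])
[3] deliver 2→0 → N0(prim v0 [w])
[4] deliver 1→0 → ∅
[5] propose(0,'r') → ∅
[6] deliver 1→2 → ∅
[7] deliver 1→0 → ∅
[8] deliver 0→2 → N2(back v0 [w,r])
[9] deliver 1→2 → ∅
[10] deliver 2→1 → ∅
[11] deliver 2→0 → N0(prim v0 [w,r])
[12] deliver 0→2 → ∅
[13] crash(1) → N1(✗back v0 [-])
[14] timeout(1) → ∅
[15] recover(1) → N1(back v0 [-])
[16] deliver 0→2 → ∅
[17] timeout(0) → N0(back v1 [w,r])
[18] deliver 2→0 → ∅
[19] deliver 1→0 → ∅

0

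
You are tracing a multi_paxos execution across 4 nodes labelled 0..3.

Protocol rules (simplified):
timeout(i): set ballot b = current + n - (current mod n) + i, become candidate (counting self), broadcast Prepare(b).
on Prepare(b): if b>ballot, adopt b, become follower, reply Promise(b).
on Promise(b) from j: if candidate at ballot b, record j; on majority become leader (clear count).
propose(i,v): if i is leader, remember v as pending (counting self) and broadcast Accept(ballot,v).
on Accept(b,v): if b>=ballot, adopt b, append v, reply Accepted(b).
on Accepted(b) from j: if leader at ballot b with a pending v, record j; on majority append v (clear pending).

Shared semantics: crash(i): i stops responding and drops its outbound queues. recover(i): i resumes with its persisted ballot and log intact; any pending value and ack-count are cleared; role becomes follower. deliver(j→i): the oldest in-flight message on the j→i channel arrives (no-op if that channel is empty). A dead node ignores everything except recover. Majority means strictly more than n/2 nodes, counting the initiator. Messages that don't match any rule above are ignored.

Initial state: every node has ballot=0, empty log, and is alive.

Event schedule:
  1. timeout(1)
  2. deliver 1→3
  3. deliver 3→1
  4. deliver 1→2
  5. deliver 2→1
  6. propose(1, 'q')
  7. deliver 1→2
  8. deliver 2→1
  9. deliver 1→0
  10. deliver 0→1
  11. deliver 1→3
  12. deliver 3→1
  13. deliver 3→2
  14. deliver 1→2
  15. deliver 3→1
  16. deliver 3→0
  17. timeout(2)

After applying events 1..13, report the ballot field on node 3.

5

[1] timeout(1) → N1(cand b5 [-])
[2] deliver 1→3 → N3(foll b5 [-])
[3] deliver 3→1 → ∅
[4] deliver 1→2 → N2(foll b5 [-])
[5] deliver 2→1 → N1(lead b5 [-])
[6] propose(1,'q') → ∅
[7] deliver 1→2 → N2(foll b5 [q])
[8] deliver 2→1 → ∅
[9] deliver 1→0 → N0(foll b5 [-])
[10] deliver 0→1 → ∅
[11] deliver 1→3 → N3(foll b5 [q])
[12] deliver 3→1 → N1(lead b5 [q])
[13] deliver 3→2 → ∅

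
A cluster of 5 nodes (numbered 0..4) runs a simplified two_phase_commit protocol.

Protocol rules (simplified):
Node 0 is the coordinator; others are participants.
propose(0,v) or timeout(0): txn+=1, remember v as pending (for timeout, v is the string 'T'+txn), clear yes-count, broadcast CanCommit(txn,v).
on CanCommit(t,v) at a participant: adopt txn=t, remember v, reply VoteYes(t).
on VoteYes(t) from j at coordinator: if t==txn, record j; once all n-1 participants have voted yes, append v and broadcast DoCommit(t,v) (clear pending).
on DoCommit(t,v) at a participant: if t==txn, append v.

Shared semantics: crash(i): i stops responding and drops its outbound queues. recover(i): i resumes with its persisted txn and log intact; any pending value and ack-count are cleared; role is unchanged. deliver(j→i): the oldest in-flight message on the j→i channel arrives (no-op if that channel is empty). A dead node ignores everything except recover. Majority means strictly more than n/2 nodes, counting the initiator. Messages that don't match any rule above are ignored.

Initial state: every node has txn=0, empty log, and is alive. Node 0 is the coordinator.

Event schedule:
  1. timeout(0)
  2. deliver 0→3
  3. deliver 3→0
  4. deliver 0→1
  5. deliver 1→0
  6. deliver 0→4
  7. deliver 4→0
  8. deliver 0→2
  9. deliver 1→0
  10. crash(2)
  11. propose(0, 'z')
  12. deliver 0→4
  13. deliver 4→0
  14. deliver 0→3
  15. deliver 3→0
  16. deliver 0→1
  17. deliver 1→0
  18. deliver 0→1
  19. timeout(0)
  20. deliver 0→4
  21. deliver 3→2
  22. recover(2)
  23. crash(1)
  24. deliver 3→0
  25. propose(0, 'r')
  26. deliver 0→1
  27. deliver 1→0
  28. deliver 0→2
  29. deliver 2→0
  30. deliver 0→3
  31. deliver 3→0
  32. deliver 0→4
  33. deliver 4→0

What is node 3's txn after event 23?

2

e1 timeout(0): 0[coor,t=1,-]
e2 deliver 0→3: 3[part,t=1,-]
e3 deliver 3→0: ·
e4 deliver 0→1: 1[part,t=1,-]
e5 deliver 1→0: ·
e6 deliver 0→4: 4[part,t=1,-]
e7 deliver 4→0: ·
e8 deliver 0→2: 2[part,t=1,-]
e9 deliver 1→0: ·
e10 crash(2): 2[✗part,t=1,-]
e11 propose(0,'z'): 0[coor,t=2,-]
e12 deliver 0→4: 4[part,t=2,-]
e13 deliver 4→0: ·
e14 deliver 0→3: 3[part,t=2,-]
e15 deliver 3→0: ·
e16 deliver 0→1: 1[part,t=2,-]
e17 deliver 1→0: ·
e18 deliver 0→1: ·
e19 timeout(0): 0[coor,t=3,-]
e20 deliver 0→4: 4[part,t=3,-]
e21 deliver 3→2: ·
e22 recover(2): 2[part,t=1,-]
e23 crash(1): 1[✗part,t=2,-]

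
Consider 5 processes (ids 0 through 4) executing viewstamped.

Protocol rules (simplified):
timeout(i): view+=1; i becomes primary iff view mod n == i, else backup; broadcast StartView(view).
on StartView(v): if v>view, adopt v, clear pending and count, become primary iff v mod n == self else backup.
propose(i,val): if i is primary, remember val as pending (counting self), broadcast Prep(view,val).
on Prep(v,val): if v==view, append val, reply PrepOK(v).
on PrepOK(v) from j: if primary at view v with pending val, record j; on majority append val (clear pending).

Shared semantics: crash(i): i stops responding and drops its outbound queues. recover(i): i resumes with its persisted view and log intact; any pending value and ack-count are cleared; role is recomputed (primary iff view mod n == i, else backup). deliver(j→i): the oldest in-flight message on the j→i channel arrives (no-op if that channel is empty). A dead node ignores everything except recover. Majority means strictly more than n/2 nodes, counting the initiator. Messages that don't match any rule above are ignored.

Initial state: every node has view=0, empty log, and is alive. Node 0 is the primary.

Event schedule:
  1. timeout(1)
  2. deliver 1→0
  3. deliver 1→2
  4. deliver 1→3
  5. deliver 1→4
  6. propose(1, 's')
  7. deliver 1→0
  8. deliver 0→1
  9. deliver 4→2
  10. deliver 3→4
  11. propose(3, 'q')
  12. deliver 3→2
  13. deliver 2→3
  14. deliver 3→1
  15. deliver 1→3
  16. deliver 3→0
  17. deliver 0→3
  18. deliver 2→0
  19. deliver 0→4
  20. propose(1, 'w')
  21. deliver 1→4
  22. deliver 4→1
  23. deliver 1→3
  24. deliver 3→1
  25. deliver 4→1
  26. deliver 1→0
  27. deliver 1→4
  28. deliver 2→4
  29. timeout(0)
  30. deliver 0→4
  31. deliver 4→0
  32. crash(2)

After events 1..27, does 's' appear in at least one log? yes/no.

yes

1. timeout(1):  <1:prim v1 ->
2. deliver 1→0:  <0:back v1 ->
3. deliver 1→2:  <2:back v1 ->
4. deliver 1→3:  <3:back v1 ->
5. deliver 1→4:  <4:back v1 ->
6. propose(1,'s'):  nop
7. deliver 1→0:  <0:back v1 s>
8. deliver 0→1:  nop
9. deliver 4→2:  nop
10. deliver 3→4:  nop
11. propose(3,'q'):  nop
12. deliver 3→2:  nop
13. deliver 2→3:  nop
14. deliver 3→1:  nop
15. deliver 1→3:  <3:back v1 s>
16. deliver 3→0:  nop
17. deliver 0→3:  nop
18. deliver 2→0:  nop
19. deliver 0→4:  nop
20. propose(1,'w'):  nop
21. deliver 1→4:  <4:back v1 s>
22. deliver 4→1:  nop
23. deliver 1→3:  <3:back v1 s,w>
24. deliver 3→1:  <1:prim v1 w>
25. deliver 4→1:  nop
26. deliver 1→0:  <0:back v1 s,w>
27. deliver 1→4:  <4:back v1 s,w>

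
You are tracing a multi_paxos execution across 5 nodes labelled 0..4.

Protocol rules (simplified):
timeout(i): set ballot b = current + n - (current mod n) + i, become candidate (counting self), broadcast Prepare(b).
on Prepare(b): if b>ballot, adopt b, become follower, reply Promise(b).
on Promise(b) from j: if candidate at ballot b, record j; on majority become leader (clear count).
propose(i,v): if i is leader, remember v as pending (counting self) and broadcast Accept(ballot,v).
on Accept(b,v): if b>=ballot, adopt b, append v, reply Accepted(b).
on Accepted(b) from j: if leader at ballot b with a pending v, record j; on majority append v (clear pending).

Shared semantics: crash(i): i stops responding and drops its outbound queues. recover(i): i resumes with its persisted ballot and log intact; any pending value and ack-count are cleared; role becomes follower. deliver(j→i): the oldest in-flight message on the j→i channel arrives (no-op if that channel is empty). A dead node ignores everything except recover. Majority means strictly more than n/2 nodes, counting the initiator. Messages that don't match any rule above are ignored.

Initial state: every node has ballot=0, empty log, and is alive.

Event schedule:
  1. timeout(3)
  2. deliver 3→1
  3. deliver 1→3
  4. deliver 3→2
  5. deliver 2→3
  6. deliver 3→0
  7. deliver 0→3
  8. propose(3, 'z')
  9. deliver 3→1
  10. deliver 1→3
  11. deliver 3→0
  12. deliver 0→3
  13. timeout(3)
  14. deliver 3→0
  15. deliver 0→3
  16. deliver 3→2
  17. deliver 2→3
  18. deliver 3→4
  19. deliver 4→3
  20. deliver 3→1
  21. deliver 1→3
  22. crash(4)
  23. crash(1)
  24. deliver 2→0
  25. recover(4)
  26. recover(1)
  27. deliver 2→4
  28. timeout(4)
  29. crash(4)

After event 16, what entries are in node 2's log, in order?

z

step 1 timeout(3): 3={cand,b=8,log=-}
step 2 deliver 3→1: 1={foll,b=8,log=-}
step 3 deliver 1→3: —
step 4 deliver 3→2: 2={foll,b=8,log=-}
step 5 deliver 2→3: 3={lead,b=8,log=-}
step 6 deliver 3→0: 0={foll,b=8,log=-}
step 7 deliver 0→3: —
step 8 propose(3,'z'): —
step 9 deliver 3→1: 1={foll,b=8,log=z}
step 10 deliver 1→3: —
step 11 deliver 3→0: 0={foll,b=8,log=z}
step 12 deliver 0→3: 3={lead,b=8,log=z}
step 13 timeout(3): 3={cand,b=13,log=z}
step 14 deliver 3→0: 0={foll,b=13,log=z}
step 15 deliver 0→3: —
step 16 deliver 3→2: 2={foll,b=8,log=z}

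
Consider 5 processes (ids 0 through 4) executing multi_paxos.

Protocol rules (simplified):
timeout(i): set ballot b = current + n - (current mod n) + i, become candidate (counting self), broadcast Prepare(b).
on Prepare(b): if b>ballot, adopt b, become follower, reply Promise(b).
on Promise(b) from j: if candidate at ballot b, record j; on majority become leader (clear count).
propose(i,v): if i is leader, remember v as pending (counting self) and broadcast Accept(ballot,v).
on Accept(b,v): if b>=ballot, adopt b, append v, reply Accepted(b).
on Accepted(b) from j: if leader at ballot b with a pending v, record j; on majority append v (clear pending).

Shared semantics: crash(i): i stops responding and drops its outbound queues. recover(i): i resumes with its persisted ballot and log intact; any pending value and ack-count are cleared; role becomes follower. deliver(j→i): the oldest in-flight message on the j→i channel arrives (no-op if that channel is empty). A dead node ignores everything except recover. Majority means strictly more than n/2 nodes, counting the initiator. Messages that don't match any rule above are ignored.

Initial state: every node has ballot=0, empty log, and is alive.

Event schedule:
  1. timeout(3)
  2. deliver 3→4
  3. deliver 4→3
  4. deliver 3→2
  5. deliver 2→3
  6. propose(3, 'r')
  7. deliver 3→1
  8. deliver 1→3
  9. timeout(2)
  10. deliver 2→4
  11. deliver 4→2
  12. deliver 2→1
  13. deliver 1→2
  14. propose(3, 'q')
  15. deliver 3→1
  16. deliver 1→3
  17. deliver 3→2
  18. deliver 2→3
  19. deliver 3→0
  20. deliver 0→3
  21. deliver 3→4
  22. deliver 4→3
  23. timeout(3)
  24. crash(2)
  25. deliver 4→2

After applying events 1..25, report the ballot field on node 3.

1. timeout(3):  <3:cand b8 ->
2. deliver 3→4:  <4:foll b8 ->
3. deliver 4→3:  nop
4. deliver 3→2:  <2:foll b8 ->
5. deliver 2→3:  <3:lead b8 ->
6. propose(3,'r'):  nop
7. deliver 3→1:  <1:foll b8 ->
8. deliver 1→3:  nop
9. timeout(2):  <2:cand b12 ->
10. deliver 2→4:  <4:foll b12 ->
11. deliver 4→2:  nop
12. deliver 2→1:  <1:foll b12 ->
13. deliver 1→2:  <2:lead b12 ->
14. propose(3,'q'):  nop
15. deliver 3→1:  nop
16. deliver 1→3:  nop
17. deliver 3→2:  nop
18. deliver 2→3:  <3:foll b12 ->
19. deliver 3→0:  <0:foll b8 ->
20. deliver 0→3:  nop
21. deliver 3→4:  nop
22. deliver 4→3:  nop
23. timeout(3):  <3:cand b18 ->
24. crash(2):  <2:✗lead b12 ->
25. deliver 4→2:  nop

18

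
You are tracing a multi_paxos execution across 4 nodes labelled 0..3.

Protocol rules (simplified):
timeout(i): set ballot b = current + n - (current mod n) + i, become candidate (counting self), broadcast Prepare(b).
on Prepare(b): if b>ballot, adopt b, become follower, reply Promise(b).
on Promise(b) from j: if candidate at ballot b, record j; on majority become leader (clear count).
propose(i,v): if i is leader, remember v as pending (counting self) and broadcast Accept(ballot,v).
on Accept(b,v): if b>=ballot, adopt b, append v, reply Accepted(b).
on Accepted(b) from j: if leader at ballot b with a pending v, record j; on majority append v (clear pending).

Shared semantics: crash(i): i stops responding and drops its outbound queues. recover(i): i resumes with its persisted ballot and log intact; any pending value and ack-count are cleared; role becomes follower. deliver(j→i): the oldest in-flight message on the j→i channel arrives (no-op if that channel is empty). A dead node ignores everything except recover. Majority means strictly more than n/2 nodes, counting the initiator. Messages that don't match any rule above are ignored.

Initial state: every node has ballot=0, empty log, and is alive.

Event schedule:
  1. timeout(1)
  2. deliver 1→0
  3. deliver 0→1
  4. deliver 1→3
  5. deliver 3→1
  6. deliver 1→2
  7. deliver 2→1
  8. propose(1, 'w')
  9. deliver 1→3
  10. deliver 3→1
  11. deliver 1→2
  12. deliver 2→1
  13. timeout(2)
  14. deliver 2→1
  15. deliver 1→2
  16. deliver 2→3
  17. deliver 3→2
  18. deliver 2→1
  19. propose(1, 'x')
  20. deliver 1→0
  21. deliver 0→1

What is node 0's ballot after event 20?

5

[1] timeout(1) → N1(cand b5 [-])
[2] deliver 1→0 → N0(foll b5 [-])
[3] deliver 0→1 → ∅
[4] deliver 1→3 → N3(foll b5 [-])
[5] deliver 3→1 → N1(lead b5 [-])
[6] deliver 1→2 → N2(foll b5 [-])
[7] deliver 2→1 → ∅
[8] propose(1,'w') → ∅
[9] deliver 1→3 → N3(foll b5 [w])
[10] deliver 3→1 → ∅
[11] deliver 1→2 → N2(foll b5 [w])
[12] deliver 2→1 → N1(lead b5 [w])
[13] timeout(2) → N2(cand b10 [w])
[14] deliver 2→1 → N1(foll b10 [w])
[15] deliver 1→2 → ∅
[16] deliver 2→3 → N3(foll b10 [w])
[17] deliver 3→2 → N2(lead b10 [w])
[18] deliver 2→1 → ∅
[19] propose(1,'x') → ∅
[20] deliver 1→0 → N0(foll b5 [w])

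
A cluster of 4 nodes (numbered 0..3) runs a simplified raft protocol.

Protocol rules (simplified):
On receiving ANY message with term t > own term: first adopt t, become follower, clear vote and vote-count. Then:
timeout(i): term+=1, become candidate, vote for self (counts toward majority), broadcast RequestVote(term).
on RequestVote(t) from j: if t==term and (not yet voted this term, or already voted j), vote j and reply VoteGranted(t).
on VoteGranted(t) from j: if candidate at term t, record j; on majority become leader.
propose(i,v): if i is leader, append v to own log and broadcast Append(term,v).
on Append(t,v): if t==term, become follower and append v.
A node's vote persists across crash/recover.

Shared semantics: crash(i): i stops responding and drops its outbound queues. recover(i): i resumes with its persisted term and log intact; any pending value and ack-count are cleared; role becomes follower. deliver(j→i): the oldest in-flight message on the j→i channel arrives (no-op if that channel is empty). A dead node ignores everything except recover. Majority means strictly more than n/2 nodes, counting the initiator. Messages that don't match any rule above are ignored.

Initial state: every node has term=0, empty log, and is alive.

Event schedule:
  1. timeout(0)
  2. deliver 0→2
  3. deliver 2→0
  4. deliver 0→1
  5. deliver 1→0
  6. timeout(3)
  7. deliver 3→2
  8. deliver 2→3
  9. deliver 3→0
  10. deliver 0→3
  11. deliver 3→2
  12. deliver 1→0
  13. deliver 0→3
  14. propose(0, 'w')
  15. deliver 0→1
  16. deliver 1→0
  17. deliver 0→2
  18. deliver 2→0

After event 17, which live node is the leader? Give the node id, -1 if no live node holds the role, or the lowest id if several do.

[1] timeout(0) → N0(cand t1 [-])
[2] deliver 0→2 → N2(foll t1 [-])
[3] deliver 2→0 → ∅
[4] deliver 0→1 → N1(foll t1 [-])
[5] deliver 1→0 → N0(lead t1 [-])
[6] timeout(3) → N3(cand t1 [-])
[7] deliver 3→2 → ∅
[8] deliver 2→3 → ∅
[9] deliver 3→0 → ∅
[10] deliver 0→3 → ∅
[11] deliver 3→2 → ∅
[12] deliver 1→0 → ∅
[13] deliver 0→3 → ∅
[14] propose(0,'w') → N0(lead t1 [w])
[15] deliver 0→1 → N1(foll t1 [w])
[16] deliver 1→0 → ∅
[17] deliver 0→2 → N2(foll t1 [w])

0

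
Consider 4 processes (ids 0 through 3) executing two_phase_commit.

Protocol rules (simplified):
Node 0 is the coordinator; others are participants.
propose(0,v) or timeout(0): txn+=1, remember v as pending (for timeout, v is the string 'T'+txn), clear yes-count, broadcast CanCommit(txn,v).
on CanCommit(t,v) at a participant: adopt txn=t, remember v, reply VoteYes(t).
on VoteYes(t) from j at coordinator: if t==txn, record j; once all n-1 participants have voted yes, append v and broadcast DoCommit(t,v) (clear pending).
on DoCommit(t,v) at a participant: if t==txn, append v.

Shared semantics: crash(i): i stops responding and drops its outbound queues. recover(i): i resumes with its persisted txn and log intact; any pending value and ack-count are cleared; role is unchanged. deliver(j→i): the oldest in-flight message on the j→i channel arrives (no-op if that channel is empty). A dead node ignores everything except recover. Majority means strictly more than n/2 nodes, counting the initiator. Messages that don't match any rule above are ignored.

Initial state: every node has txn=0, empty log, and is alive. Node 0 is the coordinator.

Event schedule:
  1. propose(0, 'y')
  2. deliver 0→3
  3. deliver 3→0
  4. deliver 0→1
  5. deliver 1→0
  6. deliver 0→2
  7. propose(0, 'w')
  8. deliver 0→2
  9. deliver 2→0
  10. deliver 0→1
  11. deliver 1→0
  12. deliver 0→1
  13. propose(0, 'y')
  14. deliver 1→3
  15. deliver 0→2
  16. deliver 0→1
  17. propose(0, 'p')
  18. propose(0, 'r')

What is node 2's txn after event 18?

1. propose(0,'y'):  <0:coor t1 ->
2. deliver 0→3:  <3:part t1 ->
3. deliver 3→0:  nop
4. deliver 0→1:  <1:part t1 ->
5. deliver 1→0:  nop
6. deliver 0→2:  <2:part t1 ->
7. propose(0,'w'):  <0:coor t2 ->
8. deliver 0→2:  <2:part t2 ->
9. deliver 2→0:  nop
10. deliver 0→1:  <1:part t2 ->
11. deliver 1→0:  nop
12. deliver 0→1:  nop
13. propose(0,'y'):  <0:coor t3 ->
14. deliver 1→3:  nop
15. deliver 0→2:  <2:part t3 ->
16. deliver 0→1:  <1:part t3 ->
17. propose(0,'p'):  <0:coor t4 ->
18. propose(0,'r'):  <0:coor t5 ->

3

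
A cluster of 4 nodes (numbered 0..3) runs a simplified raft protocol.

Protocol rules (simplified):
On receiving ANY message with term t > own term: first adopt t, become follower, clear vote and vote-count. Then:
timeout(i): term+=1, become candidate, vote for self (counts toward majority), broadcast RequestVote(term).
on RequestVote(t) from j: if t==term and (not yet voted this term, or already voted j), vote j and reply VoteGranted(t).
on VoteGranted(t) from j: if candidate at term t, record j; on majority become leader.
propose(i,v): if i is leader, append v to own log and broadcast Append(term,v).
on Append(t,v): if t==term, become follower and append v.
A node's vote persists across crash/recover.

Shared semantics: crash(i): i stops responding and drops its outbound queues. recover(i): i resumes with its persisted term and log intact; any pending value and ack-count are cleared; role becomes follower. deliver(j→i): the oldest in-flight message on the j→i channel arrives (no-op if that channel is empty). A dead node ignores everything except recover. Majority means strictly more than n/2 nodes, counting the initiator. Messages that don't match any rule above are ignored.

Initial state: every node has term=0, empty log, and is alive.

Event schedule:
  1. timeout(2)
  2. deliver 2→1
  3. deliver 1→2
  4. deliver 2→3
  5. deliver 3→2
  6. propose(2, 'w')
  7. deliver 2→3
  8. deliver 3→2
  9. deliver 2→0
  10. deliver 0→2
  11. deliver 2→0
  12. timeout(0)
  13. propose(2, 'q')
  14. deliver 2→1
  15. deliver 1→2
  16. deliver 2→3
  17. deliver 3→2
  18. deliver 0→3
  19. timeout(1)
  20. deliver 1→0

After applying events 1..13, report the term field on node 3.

1

e1 timeout(2): 2[cand,t=1,-]
e2 deliver 2→1: 1[foll,t=1,-]
e3 deliver 1→2: ·
e4 deliver 2→3: 3[foll,t=1,-]
e5 deliver 3→2: 2[lead,t=1,-]
e6 propose(2,'w'): 2[lead,t=1,w]
e7 deliver 2→3: 3[foll,t=1,w]
e8 deliver 3→2: ·
e9 deliver 2→0: 0[foll,t=1,-]
e10 deliver 0→2: ·
e11 deliver 2→0: 0[foll,t=1,w]
e12 timeout(0): 0[cand,t=2,w]
e13 propose(2,'q'): 2[lead,t=1,w,q]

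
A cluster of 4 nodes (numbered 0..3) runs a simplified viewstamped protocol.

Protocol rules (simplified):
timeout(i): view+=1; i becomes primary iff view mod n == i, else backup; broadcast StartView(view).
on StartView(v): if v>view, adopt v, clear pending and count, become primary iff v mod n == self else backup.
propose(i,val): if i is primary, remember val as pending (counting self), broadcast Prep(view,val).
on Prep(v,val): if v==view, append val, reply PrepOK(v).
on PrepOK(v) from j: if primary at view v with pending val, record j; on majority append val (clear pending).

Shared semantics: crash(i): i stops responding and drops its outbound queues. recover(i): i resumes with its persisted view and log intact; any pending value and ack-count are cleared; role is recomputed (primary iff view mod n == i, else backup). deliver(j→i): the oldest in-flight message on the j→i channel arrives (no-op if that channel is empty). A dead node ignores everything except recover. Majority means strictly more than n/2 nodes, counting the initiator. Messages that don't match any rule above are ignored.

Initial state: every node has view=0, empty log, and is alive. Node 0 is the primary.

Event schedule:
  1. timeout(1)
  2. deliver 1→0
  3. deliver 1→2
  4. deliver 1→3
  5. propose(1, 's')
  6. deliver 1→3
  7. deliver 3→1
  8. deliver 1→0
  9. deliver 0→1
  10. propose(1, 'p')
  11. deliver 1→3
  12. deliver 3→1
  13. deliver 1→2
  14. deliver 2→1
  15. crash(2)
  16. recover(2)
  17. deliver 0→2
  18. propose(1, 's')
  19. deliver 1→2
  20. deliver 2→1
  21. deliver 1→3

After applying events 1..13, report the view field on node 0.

1

1. timeout(1):  <1:prim v1 ->
2. deliver 1→0:  <0:back v1 ->
3. deliver 1→2:  <2:back v1 ->
4. deliver 1→3:  <3:back v1 ->
5. propose(1,'s'):  nop
6. deliver 1→3:  <3:back v1 s>
7. deliver 3→1:  nop
8. deliver 1→0:  <0:back v1 s>
9. deliver 0→1:  <1:prim v1 s>
10. propose(1,'p'):  nop
11. deliver 1→3:  <3:back v1 s,p>
12. deliver 3→1:  nop
13. deliver 1→2:  <2:back v1 s>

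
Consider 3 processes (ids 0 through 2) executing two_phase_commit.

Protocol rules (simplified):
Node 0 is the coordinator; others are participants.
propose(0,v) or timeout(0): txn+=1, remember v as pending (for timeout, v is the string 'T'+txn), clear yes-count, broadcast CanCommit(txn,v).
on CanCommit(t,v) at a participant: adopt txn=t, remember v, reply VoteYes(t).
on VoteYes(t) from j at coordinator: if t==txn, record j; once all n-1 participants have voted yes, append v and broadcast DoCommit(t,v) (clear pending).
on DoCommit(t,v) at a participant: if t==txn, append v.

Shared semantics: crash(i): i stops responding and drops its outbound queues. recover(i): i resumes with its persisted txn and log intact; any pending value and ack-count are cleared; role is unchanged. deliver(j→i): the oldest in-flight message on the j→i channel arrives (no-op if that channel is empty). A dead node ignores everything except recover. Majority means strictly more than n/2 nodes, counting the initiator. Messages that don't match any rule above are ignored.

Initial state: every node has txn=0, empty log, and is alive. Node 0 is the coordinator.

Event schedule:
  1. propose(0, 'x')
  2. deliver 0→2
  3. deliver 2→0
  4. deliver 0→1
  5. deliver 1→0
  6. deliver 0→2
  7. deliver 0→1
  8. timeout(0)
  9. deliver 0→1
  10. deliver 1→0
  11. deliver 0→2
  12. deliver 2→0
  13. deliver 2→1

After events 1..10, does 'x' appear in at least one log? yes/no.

yes

step 1 propose(0,'x'): 0={coor,t=1,log=-}
step 2 deliver 0→2: 2={part,t=1,log=-}
step 3 deliver 2→0: —
step 4 deliver 0→1: 1={part,t=1,log=-}
step 5 deliver 1→0: 0={coor,t=1,log=x}
step 6 deliver 0→2: 2={part,t=1,log=x}
step 7 deliver 0→1: 1={part,t=1,log=x}
step 8 timeout(0): 0={coor,t=2,log=x}
step 9 deliver 0→1: 1={part,t=2,log=x}
step 10 deliver 1→0: —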